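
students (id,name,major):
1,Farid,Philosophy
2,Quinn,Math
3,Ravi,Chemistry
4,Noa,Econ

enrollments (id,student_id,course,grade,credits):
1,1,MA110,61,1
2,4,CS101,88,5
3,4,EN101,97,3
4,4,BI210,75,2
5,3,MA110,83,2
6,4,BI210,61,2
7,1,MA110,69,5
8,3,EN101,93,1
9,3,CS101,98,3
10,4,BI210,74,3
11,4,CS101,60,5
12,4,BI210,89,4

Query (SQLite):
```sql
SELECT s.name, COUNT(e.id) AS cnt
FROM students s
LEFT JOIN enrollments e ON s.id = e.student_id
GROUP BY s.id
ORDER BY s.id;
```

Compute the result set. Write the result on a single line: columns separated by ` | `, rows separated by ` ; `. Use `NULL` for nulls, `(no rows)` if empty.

LEFT JOIN keeps every students row; unmatched ones get NULL for enrollments columns.
Group by students.id and compute COUNT(e.id). COUNT(col) of an all-NULL group is 0.
  1: ids {1, 7} → COUNT(e.id)=2
  2: ids {—} → COUNT(e.id)=0
  3: ids {5, 8, 9} → COUNT(e.id)=3
  4: ids {2, 3, 4, 6, 10, 11, 12} → COUNT(e.id)=7

Farid | 2 ; Quinn | 0 ; Ravi | 3 ; Noa | 7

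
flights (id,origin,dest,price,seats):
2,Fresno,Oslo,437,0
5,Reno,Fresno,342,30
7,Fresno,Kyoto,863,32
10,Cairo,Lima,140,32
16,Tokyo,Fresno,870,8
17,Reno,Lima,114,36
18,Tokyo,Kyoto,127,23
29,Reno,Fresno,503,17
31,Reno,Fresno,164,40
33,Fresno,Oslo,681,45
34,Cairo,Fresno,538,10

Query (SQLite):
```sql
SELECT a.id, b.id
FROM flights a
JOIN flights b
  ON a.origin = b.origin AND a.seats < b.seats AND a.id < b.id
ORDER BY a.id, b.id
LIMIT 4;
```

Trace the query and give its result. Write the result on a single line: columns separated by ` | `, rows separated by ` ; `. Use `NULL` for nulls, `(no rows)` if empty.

2 | 7 ; 2 | 33 ; 5 | 17 ; 5 | 31

Pairs (a,b) with same origin, a.seats < b.seats, a.id < b.id.
origin groups: Cairo:{10,34} Fresno:{2,7,33} Reno:{5,17,29,31} Tokyo:{16,18}
Ordered by (a.id, b.id); first 4.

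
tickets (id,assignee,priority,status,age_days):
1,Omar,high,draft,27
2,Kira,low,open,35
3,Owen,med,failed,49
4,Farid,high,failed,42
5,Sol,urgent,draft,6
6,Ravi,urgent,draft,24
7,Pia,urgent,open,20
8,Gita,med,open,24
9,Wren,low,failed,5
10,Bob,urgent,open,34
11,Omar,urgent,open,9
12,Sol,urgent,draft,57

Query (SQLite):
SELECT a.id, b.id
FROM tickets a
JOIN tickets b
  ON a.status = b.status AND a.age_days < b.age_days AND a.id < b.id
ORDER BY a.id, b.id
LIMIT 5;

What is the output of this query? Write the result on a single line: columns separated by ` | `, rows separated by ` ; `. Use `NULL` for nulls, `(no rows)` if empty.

Pairs (a,b) with same status, a.age_days < b.age_days, a.id < b.id.
status groups: draft:{1,5,6,12} failed:{3,4,9} open:{2,7,8,10,11}
Ordered by (a.id, b.id); first 5.

1 | 12 ; 5 | 6 ; 5 | 12 ; 6 | 12 ; 7 | 8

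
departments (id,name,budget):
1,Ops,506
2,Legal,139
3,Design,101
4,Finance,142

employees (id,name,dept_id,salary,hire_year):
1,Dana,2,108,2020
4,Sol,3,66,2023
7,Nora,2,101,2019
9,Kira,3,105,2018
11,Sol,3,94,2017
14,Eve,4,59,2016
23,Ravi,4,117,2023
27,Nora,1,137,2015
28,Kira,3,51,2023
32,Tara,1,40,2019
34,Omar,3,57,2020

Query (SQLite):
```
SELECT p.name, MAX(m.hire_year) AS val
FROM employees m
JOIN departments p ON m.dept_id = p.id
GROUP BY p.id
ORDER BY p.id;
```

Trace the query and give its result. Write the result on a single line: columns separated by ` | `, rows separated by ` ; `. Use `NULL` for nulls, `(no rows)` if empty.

Ops | 2019 ; Legal | 2020 ; Design | 2023 ; Finance | 2023

Join each employees row to its departments via dept_id.
Group joined rows by departments.id; compute MAX(m.hire_year) per group.
  1: ids {27, 32} → MAX(m.hire_year)=2019
  2: ids {1, 7} → MAX(m.hire_year)=2020
  3: ids {4, 9, 11, 28, 34} → MAX(m.hire_year)=2023
  4: ids {14, 23} → MAX(m.hire_year)=2023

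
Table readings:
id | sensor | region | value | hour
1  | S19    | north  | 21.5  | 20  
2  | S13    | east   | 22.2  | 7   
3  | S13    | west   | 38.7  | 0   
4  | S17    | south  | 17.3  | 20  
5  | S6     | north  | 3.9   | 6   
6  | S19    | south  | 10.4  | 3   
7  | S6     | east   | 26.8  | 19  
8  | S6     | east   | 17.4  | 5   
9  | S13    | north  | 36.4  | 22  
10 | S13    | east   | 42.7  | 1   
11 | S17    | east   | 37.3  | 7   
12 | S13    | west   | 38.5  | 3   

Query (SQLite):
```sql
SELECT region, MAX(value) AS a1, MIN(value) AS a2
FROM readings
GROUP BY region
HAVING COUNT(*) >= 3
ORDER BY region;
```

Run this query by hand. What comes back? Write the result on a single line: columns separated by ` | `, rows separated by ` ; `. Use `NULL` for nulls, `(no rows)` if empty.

Group readings by region.
Per group compute: MAX(value), MIN(value).
HAVING: drop groups with fewer than 3 rows.
  east: ids {2, 7, 8, 10, 11} → MAX(value)=42.7, MIN(value)=17.4
  north: ids {1, 5, 9} → MAX(value)=36.4, MIN(value)=3.9
  south: ids {4, 6} → MAX(value)=17.3, MIN(value)=10.4
  west: ids {3, 12} → MAX(value)=38.7, MIN(value)=38.5

east | 42.7 | 17.4 ; north | 36.4 | 3.9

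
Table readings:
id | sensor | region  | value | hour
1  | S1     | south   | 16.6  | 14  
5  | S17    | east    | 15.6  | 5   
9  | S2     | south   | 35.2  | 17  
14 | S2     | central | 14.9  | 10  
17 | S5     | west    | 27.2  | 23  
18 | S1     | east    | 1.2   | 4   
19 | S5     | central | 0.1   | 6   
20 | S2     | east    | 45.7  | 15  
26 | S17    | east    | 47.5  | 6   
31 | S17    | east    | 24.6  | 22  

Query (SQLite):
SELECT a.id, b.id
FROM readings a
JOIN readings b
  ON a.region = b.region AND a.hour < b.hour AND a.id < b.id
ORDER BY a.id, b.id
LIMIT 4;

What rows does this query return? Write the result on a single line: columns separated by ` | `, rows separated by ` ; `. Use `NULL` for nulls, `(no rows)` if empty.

1 | 9 ; 5 | 20 ; 5 | 26 ; 5 | 31

Pairs (a,b) with same region, a.hour < b.hour, a.id < b.id.
region groups: central:{14,19} east:{5,18,20,26,31} south:{1,9} west:{17}
Ordered by (a.id, b.id); first 4.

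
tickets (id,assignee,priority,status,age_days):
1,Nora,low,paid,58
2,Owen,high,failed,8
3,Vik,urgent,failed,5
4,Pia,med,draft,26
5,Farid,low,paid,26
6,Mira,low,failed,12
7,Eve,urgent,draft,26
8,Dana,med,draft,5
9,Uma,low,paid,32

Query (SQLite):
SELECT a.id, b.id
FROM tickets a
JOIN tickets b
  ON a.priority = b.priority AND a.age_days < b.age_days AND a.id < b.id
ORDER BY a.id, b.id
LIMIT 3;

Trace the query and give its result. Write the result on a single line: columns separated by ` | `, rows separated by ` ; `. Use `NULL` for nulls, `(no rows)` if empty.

3 | 7 ; 5 | 9 ; 6 | 9

Pairs (a,b) with same priority, a.age_days < b.age_days, a.id < b.id.
priority groups: high:{2} low:{1,5,6,9} med:{4,8} urgent:{3,7}
Ordered by (a.id, b.id); first 3.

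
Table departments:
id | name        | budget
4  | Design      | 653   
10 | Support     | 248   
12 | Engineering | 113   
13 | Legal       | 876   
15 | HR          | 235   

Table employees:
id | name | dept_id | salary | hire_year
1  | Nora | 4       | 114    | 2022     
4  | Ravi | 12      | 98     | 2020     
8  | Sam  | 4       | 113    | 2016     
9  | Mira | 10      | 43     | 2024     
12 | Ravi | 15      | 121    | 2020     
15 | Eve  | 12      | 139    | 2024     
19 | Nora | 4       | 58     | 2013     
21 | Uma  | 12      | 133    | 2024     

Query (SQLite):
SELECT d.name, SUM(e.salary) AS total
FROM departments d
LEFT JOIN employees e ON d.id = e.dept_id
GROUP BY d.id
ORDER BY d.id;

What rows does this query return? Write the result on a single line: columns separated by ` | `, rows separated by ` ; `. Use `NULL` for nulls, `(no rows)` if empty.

LEFT JOIN keeps every departments row; unmatched ones get NULL for employees columns.
Group by departments.id and compute SUM(e.salary). SUM over an all-NULL group is NULL.
  4: ids {1, 8, 19} → SUM(e.salary)=285
  10: ids {9} → SUM(e.salary)=43
  12: ids {4, 15, 21} → SUM(e.salary)=370
  13: ids {—} → SUM(e.salary)=NULL
  15: ids {12} → SUM(e.salary)=121

Design | 285 ; Support | 43 ; Engineering | 370 ; Legal | NULL ; HR | 121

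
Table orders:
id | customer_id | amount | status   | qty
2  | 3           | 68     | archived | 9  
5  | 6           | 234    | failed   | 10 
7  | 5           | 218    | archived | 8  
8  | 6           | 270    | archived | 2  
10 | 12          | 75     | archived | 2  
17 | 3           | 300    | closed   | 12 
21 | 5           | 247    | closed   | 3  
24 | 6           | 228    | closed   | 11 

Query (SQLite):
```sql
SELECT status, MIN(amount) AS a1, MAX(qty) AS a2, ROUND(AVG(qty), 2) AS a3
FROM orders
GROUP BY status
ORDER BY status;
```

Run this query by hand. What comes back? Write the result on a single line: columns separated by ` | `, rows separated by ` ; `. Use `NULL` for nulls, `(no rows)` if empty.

Group orders by status.
Per group compute: MIN(amount), MAX(qty), ROUND(AVG(qty), 2).
  archived: ids {2, 7, 8, 10} → MIN(amount)=68, MAX(qty)=9, ROUND(AVG(qty), 2)=5.25
  closed: ids {17, 21, 24} → MIN(amount)=228, MAX(qty)=12, ROUND(AVG(qty), 2)=8.67
  failed: ids {5} → MIN(amount)=234, MAX(qty)=10, ROUND(AVG(qty), 2)=10

archived | 68 | 9 | 5.25 ; closed | 228 | 12 | 8.67 ; failed | 234 | 10 | 10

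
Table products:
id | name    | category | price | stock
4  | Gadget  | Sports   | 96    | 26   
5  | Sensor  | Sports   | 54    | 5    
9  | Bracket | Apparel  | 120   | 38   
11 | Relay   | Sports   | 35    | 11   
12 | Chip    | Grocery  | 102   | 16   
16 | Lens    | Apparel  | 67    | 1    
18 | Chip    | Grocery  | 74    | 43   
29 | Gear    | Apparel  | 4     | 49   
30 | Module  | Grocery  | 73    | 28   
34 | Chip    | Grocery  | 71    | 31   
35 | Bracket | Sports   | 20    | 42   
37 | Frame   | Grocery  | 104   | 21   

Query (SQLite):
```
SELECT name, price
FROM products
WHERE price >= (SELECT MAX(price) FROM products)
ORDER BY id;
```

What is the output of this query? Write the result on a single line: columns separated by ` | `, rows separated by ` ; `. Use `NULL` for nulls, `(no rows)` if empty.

Scalar subquery: MAX(price) over all products rows = 120.
Keep rows where price >= that value.

Bracket | 120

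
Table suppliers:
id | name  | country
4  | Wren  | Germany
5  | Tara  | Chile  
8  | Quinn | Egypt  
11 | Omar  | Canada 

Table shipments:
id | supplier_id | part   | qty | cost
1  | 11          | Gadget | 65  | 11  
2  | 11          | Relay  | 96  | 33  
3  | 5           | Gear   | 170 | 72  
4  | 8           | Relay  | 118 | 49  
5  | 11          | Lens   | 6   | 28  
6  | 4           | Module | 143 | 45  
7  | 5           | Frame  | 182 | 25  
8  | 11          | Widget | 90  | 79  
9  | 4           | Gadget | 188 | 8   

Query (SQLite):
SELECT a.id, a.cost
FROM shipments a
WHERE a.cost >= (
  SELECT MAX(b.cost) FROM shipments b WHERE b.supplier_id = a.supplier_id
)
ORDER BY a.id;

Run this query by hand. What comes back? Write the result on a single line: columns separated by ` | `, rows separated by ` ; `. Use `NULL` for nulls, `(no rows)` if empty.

3 | 72 ; 4 | 49 ; 6 | 45 ; 8 | 79

For each shipments row a, compute MAX(cost) over rows sharing a.supplier_id.
Keep row a if a.cost >= that per-group MAX.
  supplier_id=4: MAX(cost) = 45
  supplier_id=5: MAX(cost) = 72
  supplier_id=8: MAX(cost) = 49
  supplier_id=11: MAX(cost) = 79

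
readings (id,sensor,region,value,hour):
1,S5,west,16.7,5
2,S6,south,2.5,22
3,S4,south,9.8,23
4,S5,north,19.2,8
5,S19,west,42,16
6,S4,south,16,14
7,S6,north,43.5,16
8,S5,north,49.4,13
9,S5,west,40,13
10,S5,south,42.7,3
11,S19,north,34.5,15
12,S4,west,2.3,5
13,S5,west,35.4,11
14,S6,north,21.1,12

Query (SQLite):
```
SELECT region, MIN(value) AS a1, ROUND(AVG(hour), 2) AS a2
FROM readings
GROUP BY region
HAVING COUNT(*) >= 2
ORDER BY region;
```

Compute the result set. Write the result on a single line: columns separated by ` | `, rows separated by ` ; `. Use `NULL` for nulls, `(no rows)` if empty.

north | 19.2 | 12.8 ; south | 2.5 | 15.5 ; west | 2.3 | 10

Group readings by region.
Per group compute: MIN(value), ROUND(AVG(hour), 2).
HAVING: drop groups with fewer than 2 rows.
  north: ids {4, 7, 8, 11, 14} → MIN(value)=19.2, ROUND(AVG(hour), 2)=12.8
  south: ids {2, 3, 6, 10} → MIN(value)=2.5, ROUND(AVG(hour), 2)=15.5
  west: ids {1, 5, 9, 12, 13} → MIN(value)=2.3, ROUND(AVG(hour), 2)=10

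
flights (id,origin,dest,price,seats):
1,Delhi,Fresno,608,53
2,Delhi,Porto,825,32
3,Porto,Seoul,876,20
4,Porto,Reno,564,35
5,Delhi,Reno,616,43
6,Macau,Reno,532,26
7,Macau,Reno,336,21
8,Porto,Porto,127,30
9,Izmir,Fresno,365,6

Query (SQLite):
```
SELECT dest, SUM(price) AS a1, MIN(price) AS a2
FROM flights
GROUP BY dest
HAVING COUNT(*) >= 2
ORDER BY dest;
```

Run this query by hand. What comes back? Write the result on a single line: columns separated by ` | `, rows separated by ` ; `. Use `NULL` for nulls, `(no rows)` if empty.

Group flights by dest.
Per group compute: SUM(price), MIN(price).
HAVING: drop groups with fewer than 2 rows.
  Fresno: ids {1, 9} → SUM(price)=973, MIN(price)=365
  Porto: ids {2, 8} → SUM(price)=952, MIN(price)=127
  Reno: ids {4, 5, 6, 7} → SUM(price)=2048, MIN(price)=336
  Seoul: ids {3} → SUM(price)=876, MIN(price)=876

Fresno | 973 | 365 ; Porto | 952 | 127 ; Reno | 2048 | 336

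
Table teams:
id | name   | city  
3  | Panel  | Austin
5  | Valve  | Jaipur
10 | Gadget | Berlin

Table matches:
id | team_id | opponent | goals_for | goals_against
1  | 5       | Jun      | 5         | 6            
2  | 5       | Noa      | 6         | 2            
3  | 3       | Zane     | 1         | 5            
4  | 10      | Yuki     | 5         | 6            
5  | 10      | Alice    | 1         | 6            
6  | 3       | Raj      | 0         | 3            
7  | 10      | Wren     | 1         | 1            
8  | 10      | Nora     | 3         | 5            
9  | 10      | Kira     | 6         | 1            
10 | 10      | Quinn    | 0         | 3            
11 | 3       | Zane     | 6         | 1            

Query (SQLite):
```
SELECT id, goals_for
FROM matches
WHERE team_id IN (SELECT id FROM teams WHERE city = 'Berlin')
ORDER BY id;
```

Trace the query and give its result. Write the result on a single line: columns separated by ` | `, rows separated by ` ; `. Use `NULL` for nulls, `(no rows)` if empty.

4 | 5 ; 5 | 1 ; 7 | 1 ; 8 | 3 ; 9 | 6 ; 10 | 0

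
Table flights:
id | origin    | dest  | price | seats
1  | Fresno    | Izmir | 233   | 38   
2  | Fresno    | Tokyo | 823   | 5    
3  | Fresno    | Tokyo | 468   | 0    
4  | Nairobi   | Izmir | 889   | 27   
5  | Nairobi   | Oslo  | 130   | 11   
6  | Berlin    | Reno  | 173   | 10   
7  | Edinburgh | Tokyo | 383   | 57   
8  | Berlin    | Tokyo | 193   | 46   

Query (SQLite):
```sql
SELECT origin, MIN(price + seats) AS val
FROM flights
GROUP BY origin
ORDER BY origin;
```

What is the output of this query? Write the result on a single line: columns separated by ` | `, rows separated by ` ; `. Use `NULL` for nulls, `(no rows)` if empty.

Berlin | 183 ; Edinburgh | 440 ; Fresno | 271 ; Nairobi | 141

For each row compute price + seats.
Group by origin; take MIN of the expression per group.
  Berlin: ids {6, 8} → MIN(price + seats)=183
  Edinburgh: ids {7} → MIN(price + seats)=440
  Fresno: ids {1, 2, 3} → MIN(price + seats)=271
  Nairobi: ids {4, 5} → MIN(price + seats)=141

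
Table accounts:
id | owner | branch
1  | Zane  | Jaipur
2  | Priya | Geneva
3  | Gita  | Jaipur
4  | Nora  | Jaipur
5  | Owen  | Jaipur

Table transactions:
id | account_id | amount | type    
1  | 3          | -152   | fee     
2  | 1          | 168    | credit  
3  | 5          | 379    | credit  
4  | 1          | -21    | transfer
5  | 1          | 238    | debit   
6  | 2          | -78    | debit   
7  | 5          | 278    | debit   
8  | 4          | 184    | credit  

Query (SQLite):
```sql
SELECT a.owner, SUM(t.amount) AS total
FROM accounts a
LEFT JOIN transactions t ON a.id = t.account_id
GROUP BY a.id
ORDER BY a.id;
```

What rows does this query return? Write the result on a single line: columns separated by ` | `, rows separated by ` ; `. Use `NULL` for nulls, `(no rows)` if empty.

LEFT JOIN keeps every accounts row; unmatched ones get NULL for transactions columns.
Group by accounts.id and compute SUM(t.amount). SUM over an all-NULL group is NULL.
  1: ids {2, 4, 5} → SUM(t.amount)=385
  2: ids {6} → SUM(t.amount)=-78
  3: ids {1} → SUM(t.amount)=-152
  4: ids {8} → SUM(t.amount)=184
  5: ids {3, 7} → SUM(t.amount)=657

Zane | 385 ; Priya | -78 ; Gita | -152 ; Nora | 184 ; Owen | 657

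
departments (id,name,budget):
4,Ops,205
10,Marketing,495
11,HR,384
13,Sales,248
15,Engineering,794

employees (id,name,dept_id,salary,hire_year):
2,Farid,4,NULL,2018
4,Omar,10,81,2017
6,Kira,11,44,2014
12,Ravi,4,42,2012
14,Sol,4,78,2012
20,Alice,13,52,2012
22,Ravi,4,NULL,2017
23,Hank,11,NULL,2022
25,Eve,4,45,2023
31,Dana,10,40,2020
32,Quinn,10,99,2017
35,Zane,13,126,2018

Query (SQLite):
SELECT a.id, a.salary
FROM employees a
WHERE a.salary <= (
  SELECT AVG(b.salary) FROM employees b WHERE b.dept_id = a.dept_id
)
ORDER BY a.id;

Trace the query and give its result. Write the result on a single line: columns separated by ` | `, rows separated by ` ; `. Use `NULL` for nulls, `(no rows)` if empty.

6 | 44 ; 12 | 42 ; 20 | 52 ; 25 | 45 ; 31 | 40

For each employees row a, compute AVG(salary) over rows sharing a.dept_id.
Keep row a if a.salary <= that per-group AVG.
  dept_id=4: AVG(salary) = 55.0
  dept_id=10: AVG(salary) = 73.333333
  dept_id=11: AVG(salary) = 44.0
  dept_id=13: AVG(salary) = 89.0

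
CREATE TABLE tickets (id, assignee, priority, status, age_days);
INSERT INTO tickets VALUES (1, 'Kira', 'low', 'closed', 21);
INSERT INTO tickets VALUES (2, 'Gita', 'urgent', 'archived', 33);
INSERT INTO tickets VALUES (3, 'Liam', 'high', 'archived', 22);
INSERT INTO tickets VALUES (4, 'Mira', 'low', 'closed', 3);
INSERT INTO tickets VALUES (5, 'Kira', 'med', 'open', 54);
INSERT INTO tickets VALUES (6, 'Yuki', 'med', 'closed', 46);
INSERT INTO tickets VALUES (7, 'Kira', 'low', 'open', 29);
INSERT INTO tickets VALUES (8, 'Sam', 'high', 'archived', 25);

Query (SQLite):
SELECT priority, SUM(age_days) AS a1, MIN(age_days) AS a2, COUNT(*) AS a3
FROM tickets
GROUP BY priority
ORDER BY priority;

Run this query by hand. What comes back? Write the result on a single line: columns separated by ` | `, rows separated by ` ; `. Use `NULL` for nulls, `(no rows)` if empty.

Group tickets by priority.
Per group compute: SUM(age_days), MIN(age_days), COUNT(*).
  high: ids {3, 8} → SUM(age_days)=47, MIN(age_days)=22, COUNT(*)=2
  low: ids {1, 4, 7} → SUM(age_days)=53, MIN(age_days)=3, COUNT(*)=3
  med: ids {5, 6} → SUM(age_days)=100, MIN(age_days)=46, COUNT(*)=2
  urgent: ids {2} → SUM(age_days)=33, MIN(age_days)=33, COUNT(*)=1

high | 47 | 22 | 2 ; low | 53 | 3 | 3 ; med | 100 | 46 | 2 ; urgent | 33 | 33 | 1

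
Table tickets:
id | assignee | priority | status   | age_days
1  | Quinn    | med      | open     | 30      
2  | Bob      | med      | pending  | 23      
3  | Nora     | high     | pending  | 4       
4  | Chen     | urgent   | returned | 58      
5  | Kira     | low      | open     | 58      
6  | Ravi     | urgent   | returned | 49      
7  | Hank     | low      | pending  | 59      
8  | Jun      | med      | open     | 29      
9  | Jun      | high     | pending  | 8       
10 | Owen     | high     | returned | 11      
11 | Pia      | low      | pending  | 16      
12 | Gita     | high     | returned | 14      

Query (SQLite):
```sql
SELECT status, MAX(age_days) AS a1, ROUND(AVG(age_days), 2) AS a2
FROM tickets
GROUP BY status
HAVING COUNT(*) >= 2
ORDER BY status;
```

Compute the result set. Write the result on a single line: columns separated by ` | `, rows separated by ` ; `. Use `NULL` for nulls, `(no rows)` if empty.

open | 58 | 39 ; pending | 59 | 22 ; returned | 58 | 33

Group tickets by status.
Per group compute: MAX(age_days), ROUND(AVG(age_days), 2).
HAVING: drop groups with fewer than 2 rows.
  open: ids {1, 5, 8} → MAX(age_days)=58, ROUND(AVG(age_days), 2)=39
  pending: ids {2, 3, 7, 9, 11} → MAX(age_days)=59, ROUND(AVG(age_days), 2)=22
  returned: ids {4, 6, 10, 12} → MAX(age_days)=58, ROUND(AVG(age_days), 2)=33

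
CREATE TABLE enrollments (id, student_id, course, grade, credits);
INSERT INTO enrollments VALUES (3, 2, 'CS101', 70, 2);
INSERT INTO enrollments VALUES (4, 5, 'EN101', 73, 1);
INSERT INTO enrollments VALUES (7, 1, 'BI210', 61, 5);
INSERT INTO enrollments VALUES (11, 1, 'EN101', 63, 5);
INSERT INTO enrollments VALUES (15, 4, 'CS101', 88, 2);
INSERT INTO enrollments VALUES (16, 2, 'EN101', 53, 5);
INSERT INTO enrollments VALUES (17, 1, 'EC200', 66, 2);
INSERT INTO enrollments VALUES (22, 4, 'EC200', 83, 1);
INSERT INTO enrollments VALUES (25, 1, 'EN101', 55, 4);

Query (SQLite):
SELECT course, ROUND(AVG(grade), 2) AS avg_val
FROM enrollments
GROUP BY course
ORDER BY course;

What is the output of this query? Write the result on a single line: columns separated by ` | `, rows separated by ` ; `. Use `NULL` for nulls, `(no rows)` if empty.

Partition enrollments by course; compute ROUND(AVG(grade), 2) within each group.
  BI210: ids {7} → ROUND(AVG(grade), 2)=61
  CS101: ids {3, 15} → ROUND(AVG(grade), 2)=79
  EC200: ids {17, 22} → ROUND(AVG(grade), 2)=74.5
  EN101: ids {4, 11, 16, 25} → ROUND(AVG(grade), 2)=61

BI210 | 61 ; CS101 | 79 ; EC200 | 74.5 ; EN101 | 61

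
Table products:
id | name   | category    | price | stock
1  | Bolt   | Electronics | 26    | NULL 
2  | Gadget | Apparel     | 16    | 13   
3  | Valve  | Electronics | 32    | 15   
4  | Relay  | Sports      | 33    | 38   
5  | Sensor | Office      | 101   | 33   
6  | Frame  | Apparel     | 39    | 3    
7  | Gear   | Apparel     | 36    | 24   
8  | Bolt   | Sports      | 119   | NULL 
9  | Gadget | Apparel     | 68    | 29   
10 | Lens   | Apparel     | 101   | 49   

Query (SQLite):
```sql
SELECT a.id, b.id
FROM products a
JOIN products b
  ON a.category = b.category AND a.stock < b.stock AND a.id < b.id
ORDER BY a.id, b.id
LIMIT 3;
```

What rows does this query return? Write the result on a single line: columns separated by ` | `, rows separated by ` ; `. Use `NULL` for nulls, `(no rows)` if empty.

2 | 7 ; 2 | 9 ; 2 | 10

Pairs (a,b) with same category, a.stock < b.stock, a.id < b.id.
category groups: Apparel:{2,6,7,9,10} Electronics:{1,3} Office:{5} Sports:{4,8}
Ordered by (a.id, b.id); first 3.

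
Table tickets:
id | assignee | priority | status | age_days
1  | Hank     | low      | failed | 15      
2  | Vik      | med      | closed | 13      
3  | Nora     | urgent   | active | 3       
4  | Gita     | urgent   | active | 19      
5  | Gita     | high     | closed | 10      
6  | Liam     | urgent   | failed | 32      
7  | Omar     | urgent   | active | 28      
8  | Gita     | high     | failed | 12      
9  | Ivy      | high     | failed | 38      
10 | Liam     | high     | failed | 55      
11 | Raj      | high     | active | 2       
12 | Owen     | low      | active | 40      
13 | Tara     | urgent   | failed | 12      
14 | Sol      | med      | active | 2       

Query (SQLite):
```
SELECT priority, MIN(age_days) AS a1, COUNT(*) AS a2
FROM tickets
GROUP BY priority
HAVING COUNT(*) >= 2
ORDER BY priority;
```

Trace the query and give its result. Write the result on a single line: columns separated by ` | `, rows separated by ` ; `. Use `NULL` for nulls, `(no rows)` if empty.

high | 2 | 5 ; low | 15 | 2 ; med | 2 | 2 ; urgent | 3 | 5

Group tickets by priority.
Per group compute: MIN(age_days), COUNT(*).
HAVING: drop groups with fewer than 2 rows.
  high: ids {5, 8, 9, 10, 11} → MIN(age_days)=2, COUNT(*)=5
  low: ids {1, 12} → MIN(age_days)=15, COUNT(*)=2
  med: ids {2, 14} → MIN(age_days)=2, COUNT(*)=2
  urgent: ids {3, 4, 6, 7, 13} → MIN(age_days)=3, COUNT(*)=5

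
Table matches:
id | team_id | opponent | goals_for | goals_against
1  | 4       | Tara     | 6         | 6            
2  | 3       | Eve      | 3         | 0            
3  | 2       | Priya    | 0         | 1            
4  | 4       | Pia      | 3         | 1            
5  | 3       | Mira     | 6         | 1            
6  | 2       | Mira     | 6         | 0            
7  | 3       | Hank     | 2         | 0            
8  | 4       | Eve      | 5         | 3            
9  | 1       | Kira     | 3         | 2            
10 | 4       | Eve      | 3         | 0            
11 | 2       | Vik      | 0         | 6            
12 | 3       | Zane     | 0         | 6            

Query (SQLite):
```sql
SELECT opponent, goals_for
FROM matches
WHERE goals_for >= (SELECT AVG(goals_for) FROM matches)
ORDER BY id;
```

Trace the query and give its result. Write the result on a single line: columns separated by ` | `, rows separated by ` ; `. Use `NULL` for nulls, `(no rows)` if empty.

Tara | 6 ; Mira | 6 ; Mira | 6 ; Eve | 5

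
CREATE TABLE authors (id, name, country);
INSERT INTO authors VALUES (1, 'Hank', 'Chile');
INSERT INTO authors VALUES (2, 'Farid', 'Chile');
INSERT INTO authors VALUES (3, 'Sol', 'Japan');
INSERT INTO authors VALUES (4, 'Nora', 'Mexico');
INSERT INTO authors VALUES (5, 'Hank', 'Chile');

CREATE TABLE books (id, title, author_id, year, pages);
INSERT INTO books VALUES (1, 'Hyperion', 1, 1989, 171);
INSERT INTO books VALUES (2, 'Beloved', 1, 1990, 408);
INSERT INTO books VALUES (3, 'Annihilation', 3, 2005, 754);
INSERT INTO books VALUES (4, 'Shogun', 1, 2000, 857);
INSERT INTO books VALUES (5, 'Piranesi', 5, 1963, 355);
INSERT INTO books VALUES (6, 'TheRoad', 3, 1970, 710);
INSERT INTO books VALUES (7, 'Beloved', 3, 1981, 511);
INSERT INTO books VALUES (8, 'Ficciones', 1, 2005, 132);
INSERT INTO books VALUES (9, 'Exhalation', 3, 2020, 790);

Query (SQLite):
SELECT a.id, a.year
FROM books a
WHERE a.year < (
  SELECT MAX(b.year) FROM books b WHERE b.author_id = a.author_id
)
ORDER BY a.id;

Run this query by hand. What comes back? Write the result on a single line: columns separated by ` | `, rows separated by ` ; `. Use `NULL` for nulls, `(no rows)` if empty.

For each books row a, compute MAX(year) over rows sharing a.author_id.
Keep row a if a.year < that per-group MAX.
  author_id=1: MAX(year) = 2005
  author_id=3: MAX(year) = 2020
  author_id=5: MAX(year) = 1963

1 | 1989 ; 2 | 1990 ; 3 | 2005 ; 4 | 2000 ; 6 | 1970 ; 7 | 1981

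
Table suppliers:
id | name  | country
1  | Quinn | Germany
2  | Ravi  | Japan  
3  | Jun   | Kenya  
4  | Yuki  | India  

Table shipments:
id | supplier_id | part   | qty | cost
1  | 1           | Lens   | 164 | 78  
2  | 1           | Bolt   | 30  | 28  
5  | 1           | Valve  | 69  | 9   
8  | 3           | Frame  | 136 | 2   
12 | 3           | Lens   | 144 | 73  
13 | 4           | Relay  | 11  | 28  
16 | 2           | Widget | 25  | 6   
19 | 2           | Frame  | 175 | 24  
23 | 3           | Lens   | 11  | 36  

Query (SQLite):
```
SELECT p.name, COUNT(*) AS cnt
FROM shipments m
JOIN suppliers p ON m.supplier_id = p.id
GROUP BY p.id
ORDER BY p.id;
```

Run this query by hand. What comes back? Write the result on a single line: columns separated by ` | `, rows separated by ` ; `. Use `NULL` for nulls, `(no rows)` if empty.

Quinn | 3 ; Ravi | 2 ; Jun | 3 ; Yuki | 1

Join each shipments row to its suppliers via supplier_id.
Group joined rows by suppliers.id; compute COUNT(*) per group.
  1: ids {1, 2, 5} → COUNT(*)=3
  2: ids {16, 19} → COUNT(*)=2
  3: ids {8, 12, 23} → COUNT(*)=3
  4: ids {13} → COUNT(*)=1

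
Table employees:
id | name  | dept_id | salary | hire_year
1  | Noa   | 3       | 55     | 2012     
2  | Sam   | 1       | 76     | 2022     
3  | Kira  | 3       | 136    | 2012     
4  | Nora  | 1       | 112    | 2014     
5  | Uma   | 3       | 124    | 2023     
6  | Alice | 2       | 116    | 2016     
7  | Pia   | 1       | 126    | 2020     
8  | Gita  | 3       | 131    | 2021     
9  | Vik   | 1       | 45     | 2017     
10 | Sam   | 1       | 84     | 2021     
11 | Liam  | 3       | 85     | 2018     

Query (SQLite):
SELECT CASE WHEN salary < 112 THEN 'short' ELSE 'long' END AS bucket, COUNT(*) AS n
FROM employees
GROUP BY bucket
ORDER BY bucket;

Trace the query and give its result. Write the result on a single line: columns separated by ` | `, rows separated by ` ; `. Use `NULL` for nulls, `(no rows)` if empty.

long | 6 ; short | 5

Bucket rows by salary < 112 → 'short' else 'long'; count each bucket.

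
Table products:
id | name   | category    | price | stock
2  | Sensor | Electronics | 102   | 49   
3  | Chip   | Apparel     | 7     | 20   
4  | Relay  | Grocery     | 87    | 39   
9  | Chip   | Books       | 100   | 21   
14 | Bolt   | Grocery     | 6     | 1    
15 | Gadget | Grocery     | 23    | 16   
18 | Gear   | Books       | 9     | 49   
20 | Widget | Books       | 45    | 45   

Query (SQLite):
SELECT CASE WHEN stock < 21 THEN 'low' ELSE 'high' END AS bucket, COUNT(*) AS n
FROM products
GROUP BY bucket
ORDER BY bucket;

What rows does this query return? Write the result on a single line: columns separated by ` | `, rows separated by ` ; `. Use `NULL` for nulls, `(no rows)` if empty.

high | 5 ; low | 3

Bucket rows by stock < 21 → 'low' else 'high'; count each bucket.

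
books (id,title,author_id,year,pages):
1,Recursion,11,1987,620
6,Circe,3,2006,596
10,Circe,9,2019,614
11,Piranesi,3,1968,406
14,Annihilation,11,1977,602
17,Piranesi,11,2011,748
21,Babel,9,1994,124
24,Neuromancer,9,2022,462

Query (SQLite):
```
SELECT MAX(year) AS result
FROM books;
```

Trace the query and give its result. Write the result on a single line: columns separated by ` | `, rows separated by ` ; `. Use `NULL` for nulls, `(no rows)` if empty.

2022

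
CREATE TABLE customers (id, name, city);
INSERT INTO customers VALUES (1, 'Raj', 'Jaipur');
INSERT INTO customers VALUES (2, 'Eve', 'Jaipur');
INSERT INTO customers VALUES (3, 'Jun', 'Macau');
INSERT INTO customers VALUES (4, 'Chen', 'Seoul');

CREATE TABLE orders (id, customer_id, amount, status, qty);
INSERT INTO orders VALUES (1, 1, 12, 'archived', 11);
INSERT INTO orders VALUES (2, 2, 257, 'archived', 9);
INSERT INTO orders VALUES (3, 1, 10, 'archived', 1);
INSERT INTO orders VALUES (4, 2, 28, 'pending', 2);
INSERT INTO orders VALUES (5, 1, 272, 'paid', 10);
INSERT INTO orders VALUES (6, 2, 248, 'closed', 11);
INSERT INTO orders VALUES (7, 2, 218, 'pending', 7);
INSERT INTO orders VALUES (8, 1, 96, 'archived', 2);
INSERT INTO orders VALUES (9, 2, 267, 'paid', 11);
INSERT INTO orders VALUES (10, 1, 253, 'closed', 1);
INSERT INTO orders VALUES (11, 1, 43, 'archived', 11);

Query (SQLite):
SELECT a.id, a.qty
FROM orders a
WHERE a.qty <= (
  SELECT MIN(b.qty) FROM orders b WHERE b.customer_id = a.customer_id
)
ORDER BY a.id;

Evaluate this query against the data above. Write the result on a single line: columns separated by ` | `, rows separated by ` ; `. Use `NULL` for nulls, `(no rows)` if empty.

For each orders row a, compute MIN(qty) over rows sharing a.customer_id.
Keep row a if a.qty <= that per-group MIN.
  customer_id=1: MIN(qty) = 1
  customer_id=2: MIN(qty) = 2

3 | 1 ; 4 | 2 ; 10 | 1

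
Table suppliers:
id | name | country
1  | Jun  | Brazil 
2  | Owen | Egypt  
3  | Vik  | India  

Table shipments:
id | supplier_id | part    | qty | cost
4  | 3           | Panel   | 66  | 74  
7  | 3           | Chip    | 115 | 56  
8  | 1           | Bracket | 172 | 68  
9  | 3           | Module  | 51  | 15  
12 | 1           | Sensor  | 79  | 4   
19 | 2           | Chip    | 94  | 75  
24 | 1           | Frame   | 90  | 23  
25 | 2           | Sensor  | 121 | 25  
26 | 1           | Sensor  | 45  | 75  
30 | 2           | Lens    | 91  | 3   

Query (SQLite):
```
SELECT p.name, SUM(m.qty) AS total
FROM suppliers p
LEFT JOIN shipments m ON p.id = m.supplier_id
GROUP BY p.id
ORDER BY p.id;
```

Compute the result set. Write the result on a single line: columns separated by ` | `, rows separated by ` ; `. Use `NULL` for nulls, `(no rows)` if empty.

LEFT JOIN keeps every suppliers row; unmatched ones get NULL for shipments columns.
Group by suppliers.id and compute SUM(m.qty). SUM over an all-NULL group is NULL.
  1: ids {8, 12, 24, 26} → SUM(m.qty)=386
  2: ids {19, 25, 30} → SUM(m.qty)=306
  3: ids {4, 7, 9} → SUM(m.qty)=232

Jun | 386 ; Owen | 306 ; Vik | 232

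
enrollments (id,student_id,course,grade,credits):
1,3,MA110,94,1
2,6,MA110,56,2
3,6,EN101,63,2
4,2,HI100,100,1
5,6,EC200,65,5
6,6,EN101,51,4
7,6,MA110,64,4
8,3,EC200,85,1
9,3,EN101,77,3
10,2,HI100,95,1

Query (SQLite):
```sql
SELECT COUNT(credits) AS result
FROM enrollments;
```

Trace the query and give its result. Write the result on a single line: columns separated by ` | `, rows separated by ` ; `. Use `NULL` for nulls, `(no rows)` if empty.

10

All credits values: [1, 2, 2, 1, 5, 4, 4, 1, 3, 1].
COUNT(credits) counts non-NULL values → 10.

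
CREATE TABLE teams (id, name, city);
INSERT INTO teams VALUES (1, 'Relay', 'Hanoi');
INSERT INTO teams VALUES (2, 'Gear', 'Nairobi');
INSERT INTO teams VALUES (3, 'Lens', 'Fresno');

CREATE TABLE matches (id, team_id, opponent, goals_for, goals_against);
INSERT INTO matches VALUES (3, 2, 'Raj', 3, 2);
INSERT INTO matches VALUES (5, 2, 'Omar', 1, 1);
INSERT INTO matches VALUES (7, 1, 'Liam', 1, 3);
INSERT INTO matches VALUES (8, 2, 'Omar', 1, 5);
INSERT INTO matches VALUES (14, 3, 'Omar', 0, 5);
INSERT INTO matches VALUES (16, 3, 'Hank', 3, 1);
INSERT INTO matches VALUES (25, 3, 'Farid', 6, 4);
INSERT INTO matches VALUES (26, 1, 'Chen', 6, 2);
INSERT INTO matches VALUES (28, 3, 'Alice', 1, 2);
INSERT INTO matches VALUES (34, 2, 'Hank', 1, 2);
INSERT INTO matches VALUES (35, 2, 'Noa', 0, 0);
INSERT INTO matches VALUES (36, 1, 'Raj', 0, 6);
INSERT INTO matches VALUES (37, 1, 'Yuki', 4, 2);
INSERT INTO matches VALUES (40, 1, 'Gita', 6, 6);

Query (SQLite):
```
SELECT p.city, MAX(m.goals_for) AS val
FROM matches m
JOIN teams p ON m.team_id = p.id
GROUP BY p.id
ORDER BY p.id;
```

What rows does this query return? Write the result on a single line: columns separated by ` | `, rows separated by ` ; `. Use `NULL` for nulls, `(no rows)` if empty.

Join each matches row to its teams via team_id.
Group joined rows by teams.id; compute MAX(m.goals_for) per group.
  1: ids {7, 26, 36, 37, 40} → MAX(m.goals_for)=6
  2: ids {3, 5, 8, 34, 35} → MAX(m.goals_for)=3
  3: ids {14, 16, 25, 28} → MAX(m.goals_for)=6

Hanoi | 6 ; Nairobi | 3 ; Fresno | 6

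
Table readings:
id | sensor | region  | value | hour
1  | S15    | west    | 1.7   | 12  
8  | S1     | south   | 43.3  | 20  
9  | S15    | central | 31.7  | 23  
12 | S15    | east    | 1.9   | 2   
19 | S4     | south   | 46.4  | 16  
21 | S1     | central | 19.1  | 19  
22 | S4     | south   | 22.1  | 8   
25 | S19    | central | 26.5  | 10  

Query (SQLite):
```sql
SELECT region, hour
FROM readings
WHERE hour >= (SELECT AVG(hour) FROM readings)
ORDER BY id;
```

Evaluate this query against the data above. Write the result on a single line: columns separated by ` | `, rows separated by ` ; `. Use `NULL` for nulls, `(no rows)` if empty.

Scalar subquery: AVG(hour) over all readings rows = 13.75.
Keep rows where hour >= that value.

south | 20 ; central | 23 ; south | 16 ; central | 19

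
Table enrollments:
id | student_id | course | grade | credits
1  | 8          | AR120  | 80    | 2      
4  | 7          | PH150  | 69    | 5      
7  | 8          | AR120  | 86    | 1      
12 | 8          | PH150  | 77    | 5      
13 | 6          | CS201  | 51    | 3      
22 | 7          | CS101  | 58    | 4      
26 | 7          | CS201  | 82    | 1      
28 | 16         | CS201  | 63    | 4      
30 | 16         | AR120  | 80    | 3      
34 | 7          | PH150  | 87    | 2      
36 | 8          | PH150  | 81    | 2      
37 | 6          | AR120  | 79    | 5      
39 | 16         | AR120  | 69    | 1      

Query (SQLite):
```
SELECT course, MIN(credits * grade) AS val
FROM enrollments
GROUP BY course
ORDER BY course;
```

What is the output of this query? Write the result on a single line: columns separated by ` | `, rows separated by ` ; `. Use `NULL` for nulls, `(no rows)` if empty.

For each row compute credits * grade.
Group by course; take MIN of the expression per group.
  AR120: ids {1, 7, 30, 37, 39} → MIN(credits * grade)=69
  CS101: ids {22} → MIN(credits * grade)=232
  CS201: ids {13, 26, 28} → MIN(credits * grade)=82
  PH150: ids {4, 12, 34, 36} → MIN(credits * grade)=162

AR120 | 69 ; CS101 | 232 ; CS201 | 82 ; PH150 | 162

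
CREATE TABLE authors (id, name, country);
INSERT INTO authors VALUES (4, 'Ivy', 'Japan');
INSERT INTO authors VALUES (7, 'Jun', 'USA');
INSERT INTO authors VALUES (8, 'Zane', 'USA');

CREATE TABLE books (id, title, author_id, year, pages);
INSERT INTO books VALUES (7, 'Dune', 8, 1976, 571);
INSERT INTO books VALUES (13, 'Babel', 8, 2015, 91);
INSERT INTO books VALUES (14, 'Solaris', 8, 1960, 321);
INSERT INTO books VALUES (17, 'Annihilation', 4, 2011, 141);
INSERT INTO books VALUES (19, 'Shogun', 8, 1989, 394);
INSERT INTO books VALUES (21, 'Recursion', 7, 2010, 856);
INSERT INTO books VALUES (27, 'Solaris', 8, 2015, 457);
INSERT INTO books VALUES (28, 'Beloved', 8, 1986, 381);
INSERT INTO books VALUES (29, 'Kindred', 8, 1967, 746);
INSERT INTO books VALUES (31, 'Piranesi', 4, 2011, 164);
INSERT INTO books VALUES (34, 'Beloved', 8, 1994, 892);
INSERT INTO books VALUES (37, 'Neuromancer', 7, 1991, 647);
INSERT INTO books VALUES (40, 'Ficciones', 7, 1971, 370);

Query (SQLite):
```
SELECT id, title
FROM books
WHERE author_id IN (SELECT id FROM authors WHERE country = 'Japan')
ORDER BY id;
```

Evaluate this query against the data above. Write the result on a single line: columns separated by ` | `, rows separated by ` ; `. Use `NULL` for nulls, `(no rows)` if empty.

Inner query: authors.id where country = 'Japan'.
Outer: keep books rows whose author_id is in that set.
Inner query → {4}

17 | Annihilation ; 31 | Piranesi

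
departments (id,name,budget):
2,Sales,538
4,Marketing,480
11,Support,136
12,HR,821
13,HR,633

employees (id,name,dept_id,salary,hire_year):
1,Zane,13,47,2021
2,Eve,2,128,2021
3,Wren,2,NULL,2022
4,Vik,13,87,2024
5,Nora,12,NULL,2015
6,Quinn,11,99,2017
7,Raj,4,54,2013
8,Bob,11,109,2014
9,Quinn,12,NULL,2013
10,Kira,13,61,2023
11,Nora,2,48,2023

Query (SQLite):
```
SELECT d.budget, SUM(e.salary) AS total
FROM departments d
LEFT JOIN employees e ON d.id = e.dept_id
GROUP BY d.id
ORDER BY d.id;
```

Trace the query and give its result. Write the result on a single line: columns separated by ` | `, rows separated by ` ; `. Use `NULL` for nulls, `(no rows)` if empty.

538 | 176 ; 480 | 54 ; 136 | 208 ; 821 | NULL ; 633 | 195

LEFT JOIN keeps every departments row; unmatched ones get NULL for employees columns.
Group by departments.id and compute SUM(e.salary). SUM over an all-NULL group is NULL.
  2: ids {2, 3, 11} → SUM(e.salary)=176
  4: ids {7} → SUM(e.salary)=54
  11: ids {6, 8} → SUM(e.salary)=208
  12: ids {5, 9} → SUM(e.salary)=NULL
  13: ids {1, 4, 10} → SUM(e.salary)=195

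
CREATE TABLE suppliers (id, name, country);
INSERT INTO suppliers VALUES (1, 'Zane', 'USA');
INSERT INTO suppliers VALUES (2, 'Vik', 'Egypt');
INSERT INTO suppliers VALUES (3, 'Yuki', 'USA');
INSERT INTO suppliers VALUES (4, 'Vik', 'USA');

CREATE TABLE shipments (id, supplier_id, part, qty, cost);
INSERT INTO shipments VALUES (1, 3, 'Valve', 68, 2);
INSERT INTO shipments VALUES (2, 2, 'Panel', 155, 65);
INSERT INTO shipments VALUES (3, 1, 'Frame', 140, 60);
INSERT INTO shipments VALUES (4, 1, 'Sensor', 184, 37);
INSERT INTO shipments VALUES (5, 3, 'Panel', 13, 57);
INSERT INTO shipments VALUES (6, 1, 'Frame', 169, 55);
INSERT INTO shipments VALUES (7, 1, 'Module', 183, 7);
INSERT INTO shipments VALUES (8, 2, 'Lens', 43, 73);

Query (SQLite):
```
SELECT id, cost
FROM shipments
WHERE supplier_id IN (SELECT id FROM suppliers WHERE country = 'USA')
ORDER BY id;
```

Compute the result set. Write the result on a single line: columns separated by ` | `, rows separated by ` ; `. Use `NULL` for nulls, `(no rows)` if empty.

Inner query: suppliers.id where country = 'USA'.
Outer: keep shipments rows whose supplier_id is in that set.
Inner query → {1, 3, 4}

1 | 2 ; 3 | 60 ; 4 | 37 ; 5 | 57 ; 6 | 55 ; 7 | 7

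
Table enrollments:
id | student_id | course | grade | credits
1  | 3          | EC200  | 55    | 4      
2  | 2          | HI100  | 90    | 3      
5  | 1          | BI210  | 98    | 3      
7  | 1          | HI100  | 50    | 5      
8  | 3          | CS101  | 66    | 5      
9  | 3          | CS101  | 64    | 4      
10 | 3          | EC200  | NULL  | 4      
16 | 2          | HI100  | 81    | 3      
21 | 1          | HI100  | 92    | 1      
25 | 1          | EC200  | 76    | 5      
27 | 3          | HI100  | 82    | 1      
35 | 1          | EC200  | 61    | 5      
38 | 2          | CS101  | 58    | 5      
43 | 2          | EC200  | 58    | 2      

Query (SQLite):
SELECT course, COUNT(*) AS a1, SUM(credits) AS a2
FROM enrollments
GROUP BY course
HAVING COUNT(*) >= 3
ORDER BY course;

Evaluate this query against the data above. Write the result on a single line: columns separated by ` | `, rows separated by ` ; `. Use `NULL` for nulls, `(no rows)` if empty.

Group enrollments by course.
Per group compute: COUNT(*), SUM(credits).
HAVING: drop groups with fewer than 3 rows.
  BI210: ids {5} → COUNT(*)=1, SUM(credits)=3
  CS101: ids {8, 9, 38} → COUNT(*)=3, SUM(credits)=14
  EC200: ids {1, 10, 25, 35, 43} → COUNT(*)=5, SUM(credits)=20
  HI100: ids {2, 7, 16, 21, 27} → COUNT(*)=5, SUM(credits)=13

CS101 | 3 | 14 ; EC200 | 5 | 20 ; HI100 | 5 | 13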